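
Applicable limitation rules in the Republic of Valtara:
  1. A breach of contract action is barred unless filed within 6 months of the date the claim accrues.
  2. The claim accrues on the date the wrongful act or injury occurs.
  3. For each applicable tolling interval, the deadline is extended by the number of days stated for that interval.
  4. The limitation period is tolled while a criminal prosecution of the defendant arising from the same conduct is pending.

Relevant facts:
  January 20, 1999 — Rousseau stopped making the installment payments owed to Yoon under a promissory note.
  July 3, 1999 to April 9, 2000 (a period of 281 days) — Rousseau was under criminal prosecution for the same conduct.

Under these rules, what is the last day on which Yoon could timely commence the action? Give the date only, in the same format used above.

April 26, 2000

The claim accrued on January 20, 1999, the date of the act.
6 months from January 20, 1999 is July 20, 1999.
Because the pending criminal prosecution ran from July 3, 1999 to April 9, 2000, the deadline is extended by 281 days to April 26, 2000.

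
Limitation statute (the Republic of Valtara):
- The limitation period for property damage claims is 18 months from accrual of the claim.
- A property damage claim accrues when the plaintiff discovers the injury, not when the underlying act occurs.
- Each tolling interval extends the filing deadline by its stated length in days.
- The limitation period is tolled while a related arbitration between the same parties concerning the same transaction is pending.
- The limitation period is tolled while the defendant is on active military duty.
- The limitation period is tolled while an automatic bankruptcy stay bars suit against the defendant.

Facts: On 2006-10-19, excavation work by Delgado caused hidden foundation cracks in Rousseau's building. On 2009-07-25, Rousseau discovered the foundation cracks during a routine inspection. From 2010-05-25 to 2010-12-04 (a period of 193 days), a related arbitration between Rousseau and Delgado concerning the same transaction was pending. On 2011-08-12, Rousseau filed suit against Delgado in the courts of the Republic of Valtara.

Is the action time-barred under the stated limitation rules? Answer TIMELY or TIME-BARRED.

TIME-BARRED

The claim did not accrue until Rousseau discovered the injury on 2009-07-25; the 2006-10-19 act date does not start the clock under the stated rule.
Adding the 18 months base period to 2009-07-25 gives a deadline of 2011-01-25, before any tolling.
The pending related arbitration from 2010-05-25 to 2010-12-04 tolled the period for 193 days, extending the deadline to 2011-08-06.
Filing on 2011-08-12 missed the 2011-08-06 deadline — the action is time-barred.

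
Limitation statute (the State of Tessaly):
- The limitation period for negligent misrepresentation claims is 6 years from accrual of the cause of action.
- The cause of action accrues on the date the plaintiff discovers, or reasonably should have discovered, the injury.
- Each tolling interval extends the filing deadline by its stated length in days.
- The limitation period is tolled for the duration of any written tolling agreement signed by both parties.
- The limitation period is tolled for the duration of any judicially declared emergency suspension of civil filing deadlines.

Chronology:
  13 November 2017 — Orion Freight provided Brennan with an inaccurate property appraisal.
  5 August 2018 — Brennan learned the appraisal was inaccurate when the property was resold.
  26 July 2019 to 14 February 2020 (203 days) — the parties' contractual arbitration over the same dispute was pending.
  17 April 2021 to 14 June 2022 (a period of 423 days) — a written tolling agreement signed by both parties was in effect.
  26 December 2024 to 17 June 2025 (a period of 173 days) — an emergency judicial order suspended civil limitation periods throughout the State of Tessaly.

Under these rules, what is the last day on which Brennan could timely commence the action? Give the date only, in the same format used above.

24 March 2026

Accrual is tied to discovery, so the period began on 5 August 2018 rather than on 13 November 2017 when the act occurred.
Adding the 6 years base period to 5 August 2018 gives a deadline of 5 August 2024, before any tolling.
The written tolling agreement from 17 April 2021 to 14 June 2022 tolled the period for 423 days, extending the deadline to 2 October 2025.
Because the emergency suspension of filing deadlines ran from 26 December 2024 to 17 June 2025, the deadline is extended by 173 days to 24 March 2026.
No stated provision tolls the period for a pending arbitration, so the interval from 26 July 2019 to 14 February 2020 has no effect on the deadline.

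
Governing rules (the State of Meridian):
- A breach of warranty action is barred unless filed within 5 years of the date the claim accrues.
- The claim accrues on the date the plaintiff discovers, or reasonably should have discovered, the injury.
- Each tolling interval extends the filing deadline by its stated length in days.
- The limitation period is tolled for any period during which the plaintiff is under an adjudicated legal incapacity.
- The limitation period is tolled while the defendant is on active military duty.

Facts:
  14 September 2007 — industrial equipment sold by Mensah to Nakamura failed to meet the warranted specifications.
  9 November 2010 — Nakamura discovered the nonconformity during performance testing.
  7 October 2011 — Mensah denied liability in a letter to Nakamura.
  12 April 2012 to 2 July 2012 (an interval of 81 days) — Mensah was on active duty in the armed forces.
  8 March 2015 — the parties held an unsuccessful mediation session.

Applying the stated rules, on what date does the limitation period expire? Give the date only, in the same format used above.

29 January 2016

The claim did not accrue until Nakamura discovered the injury on 9 November 2010; the 14 September 2007 act date does not start the clock under the stated rule.
The untolled deadline — 5 years after 9 November 2010 — is 9 November 2015.
The period was tolled for 81 days by the defendant's active military service (12 April 2012 to 2 July 2012), pushing the deadline to 29 January 2016.
The other events in the timeline have no effect on the limitation period under the stated rules.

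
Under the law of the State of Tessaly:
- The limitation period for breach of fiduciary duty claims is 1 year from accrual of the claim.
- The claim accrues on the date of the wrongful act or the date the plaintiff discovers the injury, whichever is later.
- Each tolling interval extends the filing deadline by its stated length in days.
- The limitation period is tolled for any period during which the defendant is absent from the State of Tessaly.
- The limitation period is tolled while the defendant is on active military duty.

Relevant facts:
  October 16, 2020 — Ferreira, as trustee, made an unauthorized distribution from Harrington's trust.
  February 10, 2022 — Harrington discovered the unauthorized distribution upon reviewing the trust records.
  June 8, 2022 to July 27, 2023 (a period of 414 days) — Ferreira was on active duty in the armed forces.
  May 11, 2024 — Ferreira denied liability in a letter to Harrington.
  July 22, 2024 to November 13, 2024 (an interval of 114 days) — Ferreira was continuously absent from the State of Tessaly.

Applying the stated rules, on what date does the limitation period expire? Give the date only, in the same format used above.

Because discovery on February 10, 2022 post-dates the October 16, 2020 act, accrual under the later-of rule falls on February 10, 2022.
Adding the 1 year base period to February 10, 2022 gives a deadline of February 10, 2023, before any tolling.
Because the defendant's active military service ran from June 8, 2022 to July 27, 2023, the deadline is extended by 414 days to March 30, 2024.
The defendant's absence from the jurisdiction from July 22, 2024 to November 13, 2024 began after the period had already run on March 30, 2024, so it has no tolling effect.
None of the other events listed affects the running of the period under the stated rules.

March 30, 2024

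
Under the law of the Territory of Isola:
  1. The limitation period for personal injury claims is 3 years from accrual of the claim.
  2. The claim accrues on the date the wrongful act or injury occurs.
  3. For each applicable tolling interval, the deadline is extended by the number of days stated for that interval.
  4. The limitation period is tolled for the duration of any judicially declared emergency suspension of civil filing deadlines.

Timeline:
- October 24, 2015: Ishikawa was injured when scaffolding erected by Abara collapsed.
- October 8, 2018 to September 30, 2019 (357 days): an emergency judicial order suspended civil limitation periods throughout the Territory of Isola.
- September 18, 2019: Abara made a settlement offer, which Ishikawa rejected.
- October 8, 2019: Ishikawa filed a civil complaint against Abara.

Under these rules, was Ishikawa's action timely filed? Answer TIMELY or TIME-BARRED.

TIMELY

The limitation period began to run on October 24, 2015.
Adding the 3 years base period to October 24, 2015 gives a deadline of October 24, 2018, before any tolling.
The emergency suspension of filing deadlines from October 8, 2018 to September 30, 2019 tolled the period for 357 days, extending the deadline to October 16, 2019.
Nothing else in the chronology tolls or restarts the period.
The October 8, 2019 filing precedes the October 16, 2019 deadline; the claim is timely.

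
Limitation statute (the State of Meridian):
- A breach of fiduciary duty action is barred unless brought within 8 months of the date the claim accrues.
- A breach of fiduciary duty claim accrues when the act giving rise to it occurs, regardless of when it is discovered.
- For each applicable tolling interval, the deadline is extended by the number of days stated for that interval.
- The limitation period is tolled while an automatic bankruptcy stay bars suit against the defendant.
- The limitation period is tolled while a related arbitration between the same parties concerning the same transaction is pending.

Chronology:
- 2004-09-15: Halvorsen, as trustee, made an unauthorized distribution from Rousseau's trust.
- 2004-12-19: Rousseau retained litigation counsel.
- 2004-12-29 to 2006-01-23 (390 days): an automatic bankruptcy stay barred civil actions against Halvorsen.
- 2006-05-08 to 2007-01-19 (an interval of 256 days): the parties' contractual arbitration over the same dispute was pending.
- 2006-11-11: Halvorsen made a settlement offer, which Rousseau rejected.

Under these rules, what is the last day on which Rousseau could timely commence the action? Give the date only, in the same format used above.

The claim accrued on 2004-09-15, the date of the act.
The untolled deadline — 8 months after 2004-09-15 — is 2005-05-15.
Because the automatic bankruptcy stay ran from 2004-12-29 to 2006-01-23, the deadline is extended by 390 days to 2006-06-09.
The pending related arbitration from 2006-05-08 to 2007-01-19 tolled the period for 256 days, extending the deadline to 2007-02-20.
Nothing else in the chronology tolls or restarts the period.

2007-02-20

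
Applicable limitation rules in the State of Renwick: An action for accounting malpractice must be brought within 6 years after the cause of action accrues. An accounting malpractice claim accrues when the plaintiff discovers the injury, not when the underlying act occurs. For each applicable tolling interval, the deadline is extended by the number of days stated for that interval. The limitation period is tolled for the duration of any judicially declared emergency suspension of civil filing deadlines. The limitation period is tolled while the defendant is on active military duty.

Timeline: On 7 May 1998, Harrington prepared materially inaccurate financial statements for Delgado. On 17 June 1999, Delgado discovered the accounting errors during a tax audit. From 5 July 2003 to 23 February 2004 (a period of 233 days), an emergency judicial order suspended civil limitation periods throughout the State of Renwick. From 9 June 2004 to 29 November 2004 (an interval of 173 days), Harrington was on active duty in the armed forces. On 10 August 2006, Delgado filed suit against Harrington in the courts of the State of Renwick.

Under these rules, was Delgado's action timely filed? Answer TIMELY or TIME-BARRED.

TIME-BARRED

The claim did not accrue until Delgado discovered the injury on 17 June 1999; the 7 May 1998 act date does not start the clock under the stated rule.
Adding the 6 years base period to 17 June 1999 gives a deadline of 17 June 2005, before any tolling.
Because the emergency suspension of filing deadlines ran from 5 July 2003 to 23 February 2004, the deadline is extended by 233 days to 5 February 2006.
Because the defendant's active military service ran from 9 June 2004 to 29 November 2004, the deadline is extended by 173 days to 28 July 2006.
Delgado filed on 10 August 2006, after the 28 July 2006 deadline, so the action is time-barred.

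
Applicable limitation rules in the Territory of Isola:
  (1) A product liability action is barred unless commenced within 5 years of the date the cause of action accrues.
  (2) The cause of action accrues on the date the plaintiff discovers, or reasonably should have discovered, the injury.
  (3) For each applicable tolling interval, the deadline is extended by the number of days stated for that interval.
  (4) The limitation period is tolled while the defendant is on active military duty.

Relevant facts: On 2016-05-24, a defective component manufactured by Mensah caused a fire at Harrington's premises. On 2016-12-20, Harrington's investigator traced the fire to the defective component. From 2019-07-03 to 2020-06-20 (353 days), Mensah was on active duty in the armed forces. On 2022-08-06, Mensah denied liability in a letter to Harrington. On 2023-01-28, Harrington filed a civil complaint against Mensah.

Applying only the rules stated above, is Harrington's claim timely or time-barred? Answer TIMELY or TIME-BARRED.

TIME-BARRED

The claim did not accrue until Harrington discovered the injury on 2016-12-20; the 2016-05-24 act date does not start the clock under the stated rule.
Adding the 5 years base period to 2016-12-20 gives a deadline of 2021-12-20, before any tolling.
Because the defendant's active military service ran from 2019-07-03 to 2020-06-20, the deadline is extended by 353 days to 2022-12-08.
None of the other events listed affects the running of the period under the stated rules.
Filing on 2023-01-28 missed the 2022-12-08 deadline — the action is time-barred.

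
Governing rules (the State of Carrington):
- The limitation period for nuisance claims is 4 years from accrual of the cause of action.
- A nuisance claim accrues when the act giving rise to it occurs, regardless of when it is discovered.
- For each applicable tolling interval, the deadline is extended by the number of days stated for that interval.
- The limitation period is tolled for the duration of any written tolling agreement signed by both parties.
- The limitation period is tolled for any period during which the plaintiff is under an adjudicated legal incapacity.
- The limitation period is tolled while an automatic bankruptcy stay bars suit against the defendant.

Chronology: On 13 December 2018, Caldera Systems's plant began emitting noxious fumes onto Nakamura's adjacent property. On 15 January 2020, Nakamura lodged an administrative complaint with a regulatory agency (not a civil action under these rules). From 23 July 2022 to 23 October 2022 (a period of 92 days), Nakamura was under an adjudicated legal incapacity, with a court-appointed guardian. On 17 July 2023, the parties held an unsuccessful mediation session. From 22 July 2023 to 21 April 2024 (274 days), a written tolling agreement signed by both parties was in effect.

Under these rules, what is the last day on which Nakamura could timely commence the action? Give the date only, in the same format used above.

The claim accrued on 13 December 2018, when the wrongful act occurred.
4 years from 13 December 2018 is 13 December 2022.
The period was tolled for 92 days by the plaintiff's legal incapacity (23 July 2022 to 23 October 2022), pushing the deadline to 15 March 2023.
The written tolling agreement starting 22 July 2023 came too late — the period had run on 15 March 2023 — and so does not extend the deadline.
None of the other events listed affects the running of the period under the stated rules.

15 March 2023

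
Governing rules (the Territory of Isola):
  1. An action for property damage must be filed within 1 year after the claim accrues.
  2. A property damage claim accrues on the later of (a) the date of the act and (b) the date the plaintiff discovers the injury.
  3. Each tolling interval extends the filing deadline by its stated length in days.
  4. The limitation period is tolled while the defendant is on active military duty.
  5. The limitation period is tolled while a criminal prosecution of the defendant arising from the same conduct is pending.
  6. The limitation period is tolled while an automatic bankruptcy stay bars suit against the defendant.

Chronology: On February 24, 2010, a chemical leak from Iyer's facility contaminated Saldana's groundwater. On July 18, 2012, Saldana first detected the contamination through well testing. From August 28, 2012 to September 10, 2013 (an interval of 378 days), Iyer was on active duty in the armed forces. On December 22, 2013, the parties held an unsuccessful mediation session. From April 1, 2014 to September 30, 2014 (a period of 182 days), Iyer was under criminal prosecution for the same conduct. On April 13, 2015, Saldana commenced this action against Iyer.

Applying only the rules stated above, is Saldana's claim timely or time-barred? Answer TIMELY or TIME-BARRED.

TIME-BARRED

Because discovery on July 18, 2012 post-dates the February 24, 2010 act, accrual under the later-of rule falls on July 18, 2012.
Adding the 1 year base period to July 18, 2012 gives a deadline of July 18, 2013, before any tolling.
Because the defendant's active military service ran from August 28, 2012 to September 10, 2013, the deadline is extended by 378 days to July 31, 2014.
Because the pending criminal prosecution ran from April 1, 2014 to September 30, 2014, the deadline is extended by 182 days to January 29, 2015.
Nothing else in the chronology tolls or restarts the period.
Saldana filed on April 13, 2015, after the January 29, 2015 deadline, so the action is time-barred.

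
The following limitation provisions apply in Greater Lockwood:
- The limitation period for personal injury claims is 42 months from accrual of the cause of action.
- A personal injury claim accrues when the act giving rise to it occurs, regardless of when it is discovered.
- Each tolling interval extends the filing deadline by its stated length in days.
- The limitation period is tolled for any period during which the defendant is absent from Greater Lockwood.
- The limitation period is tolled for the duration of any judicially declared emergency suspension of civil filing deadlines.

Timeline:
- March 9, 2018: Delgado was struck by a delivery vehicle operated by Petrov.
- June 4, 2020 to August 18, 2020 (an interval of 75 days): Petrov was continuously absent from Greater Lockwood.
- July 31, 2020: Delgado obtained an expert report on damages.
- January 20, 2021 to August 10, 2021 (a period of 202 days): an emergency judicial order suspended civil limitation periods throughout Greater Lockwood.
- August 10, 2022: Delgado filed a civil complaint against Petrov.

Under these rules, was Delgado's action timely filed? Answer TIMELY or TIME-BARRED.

The claim accrued on March 9, 2018, when the wrongful act occurred.
The untolled deadline — 42 months after March 9, 2018 — is September 9, 2021.
The defendant's absence from the jurisdiction from June 4, 2020 to August 18, 2020 tolled the period for 75 days, extending the deadline to November 23, 2021.
Because the emergency suspension of filing deadlines ran from January 20, 2021 to August 10, 2021, the deadline is extended by 202 days to June 13, 2022.
Nothing else in the chronology tolls or restarts the period.
Filing on August 10, 2022 missed the June 13, 2022 deadline — the action is time-barred.

TIME-BARRED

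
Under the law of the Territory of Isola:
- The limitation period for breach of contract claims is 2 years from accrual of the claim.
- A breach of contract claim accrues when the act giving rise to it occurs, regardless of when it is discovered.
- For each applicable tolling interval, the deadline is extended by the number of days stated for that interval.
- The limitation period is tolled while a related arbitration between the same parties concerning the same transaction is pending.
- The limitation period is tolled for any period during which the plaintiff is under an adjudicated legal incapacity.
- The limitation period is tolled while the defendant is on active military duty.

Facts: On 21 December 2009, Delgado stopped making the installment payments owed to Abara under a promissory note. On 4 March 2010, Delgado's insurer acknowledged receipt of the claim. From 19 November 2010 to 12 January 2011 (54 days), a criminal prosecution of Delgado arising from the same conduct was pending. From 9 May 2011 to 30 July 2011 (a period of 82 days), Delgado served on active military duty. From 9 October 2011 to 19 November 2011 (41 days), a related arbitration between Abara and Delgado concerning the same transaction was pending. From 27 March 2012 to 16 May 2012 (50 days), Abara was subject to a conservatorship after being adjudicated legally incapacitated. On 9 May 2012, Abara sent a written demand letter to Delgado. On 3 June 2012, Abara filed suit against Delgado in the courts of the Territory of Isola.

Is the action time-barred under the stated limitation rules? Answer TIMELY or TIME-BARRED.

TIMELY

The limitation period began to run on 21 December 2009.
Adding the 2 years base period to 21 December 2009 gives a deadline of 21 December 2011, before any tolling.
The defendant's active military service from 9 May 2011 to 30 July 2011 tolled the period for 82 days, extending the deadline to 12 March 2012.
The pending related arbitration from 9 October 2011 to 19 November 2011 tolled the period for 41 days, extending the deadline to 22 April 2012.
Because the plaintiff's legal incapacity ran from 27 March 2012 to 16 May 2012, the deadline is extended by 50 days to 11 June 2012.
The pending criminal prosecution from 19 November 2010 to 12 January 2011 does not toll the period, because no stated rule makes a criminal prosecution a tolling event.
Nothing else in the chronology tolls or restarts the period.
The 3 June 2012 filing precedes the 11 June 2012 deadline; the claim is timely.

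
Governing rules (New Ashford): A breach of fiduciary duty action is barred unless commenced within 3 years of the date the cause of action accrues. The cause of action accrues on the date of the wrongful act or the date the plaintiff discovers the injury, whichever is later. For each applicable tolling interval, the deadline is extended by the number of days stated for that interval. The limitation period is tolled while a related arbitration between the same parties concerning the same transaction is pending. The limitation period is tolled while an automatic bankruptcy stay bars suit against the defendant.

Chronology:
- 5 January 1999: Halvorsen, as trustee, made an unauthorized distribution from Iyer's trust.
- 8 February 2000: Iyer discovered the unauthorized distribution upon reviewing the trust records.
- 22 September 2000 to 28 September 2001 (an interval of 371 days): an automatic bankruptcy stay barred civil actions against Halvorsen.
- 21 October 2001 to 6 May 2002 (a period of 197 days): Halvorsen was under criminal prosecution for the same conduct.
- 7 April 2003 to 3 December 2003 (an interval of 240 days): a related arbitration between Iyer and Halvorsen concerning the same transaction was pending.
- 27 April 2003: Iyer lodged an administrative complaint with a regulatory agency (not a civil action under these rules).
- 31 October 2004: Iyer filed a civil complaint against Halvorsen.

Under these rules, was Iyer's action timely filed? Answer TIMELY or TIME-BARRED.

Because discovery on 8 February 2000 post-dates the 5 January 1999 act, accrual under the later-of rule falls on 8 February 2000.
3 years from 8 February 2000 is 8 February 2003.
Because the automatic bankruptcy stay ran from 22 September 2000 to 28 September 2001, the deadline is extended by 371 days to 14 February 2004.
The period was tolled for 240 days by the pending related arbitration (7 April 2003 to 3 December 2003), pushing the deadline to 11 October 2004.
Although a criminal prosecution ran from 21 October 2001 to 6 May 2002, the stated rules do not make that a tolling event, so it is disregarded.
None of the other events listed affects the running of the period under the stated rules.
The 31 October 2004 filing falls after the 11 October 2004 deadline; the claim is time-barred.

TIME-BARRED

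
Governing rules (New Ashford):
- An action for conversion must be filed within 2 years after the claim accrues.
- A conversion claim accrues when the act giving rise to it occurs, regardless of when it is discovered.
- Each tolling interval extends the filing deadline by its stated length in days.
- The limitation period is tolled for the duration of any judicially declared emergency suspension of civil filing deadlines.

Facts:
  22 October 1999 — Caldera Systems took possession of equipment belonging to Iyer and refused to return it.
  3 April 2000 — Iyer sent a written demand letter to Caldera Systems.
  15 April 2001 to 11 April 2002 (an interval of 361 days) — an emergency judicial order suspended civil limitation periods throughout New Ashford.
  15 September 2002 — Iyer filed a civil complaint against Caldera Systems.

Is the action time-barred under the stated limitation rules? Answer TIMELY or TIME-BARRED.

The claim accrued on 22 October 1999, when the wrongful act occurred.
2 years from 22 October 1999 is 22 October 2001.
The emergency suspension of filing deadlines from 15 April 2001 to 11 April 2002 tolled the period for 361 days, extending the deadline to 18 October 2002.
The other events in the timeline have no effect on the limitation period under the stated rules.
Iyer filed on 15 September 2002, before the 18 October 2002 deadline, so the action is timely.

TIMELY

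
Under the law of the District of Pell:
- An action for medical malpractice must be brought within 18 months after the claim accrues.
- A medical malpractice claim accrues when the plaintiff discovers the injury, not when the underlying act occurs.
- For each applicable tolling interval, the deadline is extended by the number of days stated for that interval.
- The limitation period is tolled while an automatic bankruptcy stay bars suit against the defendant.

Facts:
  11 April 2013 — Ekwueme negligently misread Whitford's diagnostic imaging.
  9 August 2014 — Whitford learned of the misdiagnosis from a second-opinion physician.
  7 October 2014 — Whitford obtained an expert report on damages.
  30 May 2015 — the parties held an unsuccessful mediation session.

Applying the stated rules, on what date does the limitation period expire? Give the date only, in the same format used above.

The claim did not accrue until Whitford discovered the injury on 9 August 2014; the 11 April 2013 act date does not start the clock under the stated rule.
The untolled deadline — 18 months after 9 August 2014 — is 9 February 2016.
The other events in the timeline have no effect on the limitation period under the stated rules.

9 February 2016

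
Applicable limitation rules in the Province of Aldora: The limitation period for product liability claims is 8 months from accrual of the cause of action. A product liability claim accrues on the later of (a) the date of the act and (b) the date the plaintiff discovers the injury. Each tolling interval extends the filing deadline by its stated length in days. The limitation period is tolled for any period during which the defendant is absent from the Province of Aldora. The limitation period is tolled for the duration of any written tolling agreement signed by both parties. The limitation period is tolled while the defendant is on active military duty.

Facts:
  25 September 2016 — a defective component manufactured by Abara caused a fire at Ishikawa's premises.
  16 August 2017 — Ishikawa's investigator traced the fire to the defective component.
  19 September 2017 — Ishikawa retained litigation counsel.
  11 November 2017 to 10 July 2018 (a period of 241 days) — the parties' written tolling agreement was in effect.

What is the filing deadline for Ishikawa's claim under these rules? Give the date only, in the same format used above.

Because discovery on 16 August 2017 post-dates the 25 September 2016 act, accrual under the later-of rule falls on 16 August 2017.
8 months from 16 August 2017 is 16 April 2018.
The period was tolled for 241 days by the written tolling agreement (11 November 2017 to 10 July 2018), pushing the deadline to 13 December 2018.
The other events in the timeline have no effect on the limitation period under the stated rules.

13 December 2018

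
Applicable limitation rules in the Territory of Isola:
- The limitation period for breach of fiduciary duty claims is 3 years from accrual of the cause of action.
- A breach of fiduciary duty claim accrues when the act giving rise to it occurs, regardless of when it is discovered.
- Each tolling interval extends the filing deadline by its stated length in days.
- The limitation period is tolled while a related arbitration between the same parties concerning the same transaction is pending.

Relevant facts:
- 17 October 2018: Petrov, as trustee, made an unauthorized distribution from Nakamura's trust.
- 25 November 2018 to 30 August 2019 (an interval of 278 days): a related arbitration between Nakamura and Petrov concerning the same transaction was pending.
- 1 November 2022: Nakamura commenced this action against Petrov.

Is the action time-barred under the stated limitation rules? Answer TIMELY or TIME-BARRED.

The cause of action accrued on 17 October 2018, the date of the act.
3 years from 17 October 2018 is 17 October 2021.
The pending related arbitration from 25 November 2018 to 30 August 2019 tolled the period for 278 days, extending the deadline to 22 July 2022.
The 1 November 2022 filing falls after the 22 July 2022 deadline; the claim is time-barred.

TIME-BARRED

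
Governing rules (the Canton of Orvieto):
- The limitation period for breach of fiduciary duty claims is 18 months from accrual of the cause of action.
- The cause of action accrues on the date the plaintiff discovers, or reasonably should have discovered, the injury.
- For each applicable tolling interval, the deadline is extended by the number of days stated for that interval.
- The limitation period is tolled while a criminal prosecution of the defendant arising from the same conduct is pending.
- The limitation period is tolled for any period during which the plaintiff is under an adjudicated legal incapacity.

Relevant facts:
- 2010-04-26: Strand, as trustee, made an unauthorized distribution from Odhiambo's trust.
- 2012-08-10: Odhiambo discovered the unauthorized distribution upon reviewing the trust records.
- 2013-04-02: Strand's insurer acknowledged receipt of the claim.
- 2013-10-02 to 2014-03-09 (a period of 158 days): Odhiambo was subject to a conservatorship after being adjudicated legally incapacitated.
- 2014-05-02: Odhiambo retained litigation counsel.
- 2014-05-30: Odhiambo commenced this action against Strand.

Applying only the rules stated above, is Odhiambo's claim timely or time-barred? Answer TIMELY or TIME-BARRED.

The claim did not accrue until Odhiambo discovered the injury on 2012-08-10; the 2010-04-26 act date does not start the clock under the stated rule.
18 months from 2012-08-10 is 2014-02-10.
The plaintiff's legal incapacity from 2013-10-02 to 2014-03-09 tolled the period for 158 days, extending the deadline to 2014-07-18.
The other events in the timeline have no effect on the limitation period under the stated rules.
The 2014-05-30 filing precedes the 2014-07-18 deadline; the claim is timely.

TIMELY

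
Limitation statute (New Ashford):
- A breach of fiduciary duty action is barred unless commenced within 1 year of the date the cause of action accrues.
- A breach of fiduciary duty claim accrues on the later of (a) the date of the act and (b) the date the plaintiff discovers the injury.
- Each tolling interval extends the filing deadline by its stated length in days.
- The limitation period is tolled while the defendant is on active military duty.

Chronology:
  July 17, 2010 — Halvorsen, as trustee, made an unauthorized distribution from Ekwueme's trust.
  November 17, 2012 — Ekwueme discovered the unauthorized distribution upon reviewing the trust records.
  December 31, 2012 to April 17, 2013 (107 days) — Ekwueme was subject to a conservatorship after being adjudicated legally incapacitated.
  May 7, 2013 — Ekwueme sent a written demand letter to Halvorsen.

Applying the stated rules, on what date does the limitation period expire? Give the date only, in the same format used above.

November 17, 2013

The claim accrued on November 17, 2012 — the later of the July 17, 2010 act and the November 17, 2012 discovery.
Adding the 1 year base period to November 17, 2012 gives a deadline of November 17, 2013, before any tolling.
No stated provision tolls the period for the plaintiff's incapacity, so the interval from December 31, 2012 to April 17, 2013 has no effect on the deadline.
None of the other events listed affects the running of the period under the stated rules.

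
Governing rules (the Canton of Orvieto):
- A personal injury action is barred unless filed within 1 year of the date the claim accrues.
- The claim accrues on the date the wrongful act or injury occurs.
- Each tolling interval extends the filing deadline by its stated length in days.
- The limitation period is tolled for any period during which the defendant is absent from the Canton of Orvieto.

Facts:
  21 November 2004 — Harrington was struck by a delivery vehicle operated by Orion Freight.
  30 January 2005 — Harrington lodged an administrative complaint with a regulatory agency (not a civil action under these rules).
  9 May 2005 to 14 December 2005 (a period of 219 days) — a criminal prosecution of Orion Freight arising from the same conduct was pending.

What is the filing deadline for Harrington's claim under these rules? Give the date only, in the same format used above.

The claim accrued on 21 November 2004, when the wrongful act occurred.
Adding the 1 year base period to 21 November 2004 gives a deadline of 21 November 2005, before any tolling.
Although a criminal prosecution ran from 9 May 2005 to 14 December 2005, the stated rules do not make that a tolling event, so it is disregarded.
Nothing else in the chronology tolls or restarts the period.

21 November 2005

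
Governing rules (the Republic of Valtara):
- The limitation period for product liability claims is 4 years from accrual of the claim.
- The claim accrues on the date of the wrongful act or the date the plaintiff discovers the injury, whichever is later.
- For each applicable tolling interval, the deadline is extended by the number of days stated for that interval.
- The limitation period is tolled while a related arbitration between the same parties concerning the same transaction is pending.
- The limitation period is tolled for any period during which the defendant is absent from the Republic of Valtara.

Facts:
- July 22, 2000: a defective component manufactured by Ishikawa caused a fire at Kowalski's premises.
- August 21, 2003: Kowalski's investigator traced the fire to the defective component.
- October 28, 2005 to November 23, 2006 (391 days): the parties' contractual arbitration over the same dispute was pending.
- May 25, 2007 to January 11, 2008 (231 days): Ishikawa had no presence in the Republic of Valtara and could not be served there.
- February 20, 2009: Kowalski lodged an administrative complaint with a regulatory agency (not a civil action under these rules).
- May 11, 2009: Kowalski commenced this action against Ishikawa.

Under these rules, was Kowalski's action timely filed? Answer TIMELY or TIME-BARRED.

TIME-BARRED

Taking the later of the act (July 22, 2000) and discovery (August 21, 2003), the claim accrued on August 21, 2003.
Adding the 4 years base period to August 21, 2003 gives a deadline of August 21, 2007, before any tolling.
Because the pending related arbitration ran from October 28, 2005 to November 23, 2006, the deadline is extended by 391 days to September 15, 2008.
Because the defendant's absence from the jurisdiction ran from May 25, 2007 to January 11, 2008, the deadline is extended by 231 days to May 4, 2009.
Nothing else in the chronology tolls or restarts the period.
Filing on May 11, 2009 missed the May 4, 2009 deadline — the action is time-barred.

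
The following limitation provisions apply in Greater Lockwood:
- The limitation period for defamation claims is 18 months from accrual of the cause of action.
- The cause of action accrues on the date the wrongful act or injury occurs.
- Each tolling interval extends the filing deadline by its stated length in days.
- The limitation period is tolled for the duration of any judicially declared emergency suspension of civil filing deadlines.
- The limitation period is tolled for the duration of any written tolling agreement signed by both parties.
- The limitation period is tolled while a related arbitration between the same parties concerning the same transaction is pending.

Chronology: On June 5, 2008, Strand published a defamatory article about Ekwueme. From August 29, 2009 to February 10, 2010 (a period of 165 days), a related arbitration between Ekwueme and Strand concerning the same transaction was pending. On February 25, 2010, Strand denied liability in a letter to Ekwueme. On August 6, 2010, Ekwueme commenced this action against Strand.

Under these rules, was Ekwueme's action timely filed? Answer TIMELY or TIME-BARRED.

The claim accrued on June 5, 2008, when the wrongful act occurred.
Adding the 18 months base period to June 5, 2008 gives a deadline of December 5, 2009, before any tolling.
The period was tolled for 165 days by the pending related arbitration (August 29, 2009 to February 10, 2010), pushing the deadline to May 19, 2010.
The other events in the timeline have no effect on the limitation period under the stated rules.
The August 6, 2010 filing falls after the May 19, 2010 deadline; the claim is time-barred.

TIME-BARRED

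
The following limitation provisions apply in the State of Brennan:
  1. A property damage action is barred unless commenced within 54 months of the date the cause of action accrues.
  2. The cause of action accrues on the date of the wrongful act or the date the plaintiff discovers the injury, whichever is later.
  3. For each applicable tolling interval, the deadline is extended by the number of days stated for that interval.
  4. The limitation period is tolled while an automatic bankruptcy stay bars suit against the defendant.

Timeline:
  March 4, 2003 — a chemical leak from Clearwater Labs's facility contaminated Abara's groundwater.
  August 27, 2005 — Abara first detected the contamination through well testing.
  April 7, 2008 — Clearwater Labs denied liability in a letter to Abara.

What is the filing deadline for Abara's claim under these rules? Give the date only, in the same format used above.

Taking the later of the act (March 4, 2003) and discovery (August 27, 2005), the claim accrued on August 27, 2005.
Adding the 54 months base period to August 27, 2005 gives a deadline of February 27, 2010, before any tolling.
Nothing else in the chronology tolls or restarts the period.

February 27, 2010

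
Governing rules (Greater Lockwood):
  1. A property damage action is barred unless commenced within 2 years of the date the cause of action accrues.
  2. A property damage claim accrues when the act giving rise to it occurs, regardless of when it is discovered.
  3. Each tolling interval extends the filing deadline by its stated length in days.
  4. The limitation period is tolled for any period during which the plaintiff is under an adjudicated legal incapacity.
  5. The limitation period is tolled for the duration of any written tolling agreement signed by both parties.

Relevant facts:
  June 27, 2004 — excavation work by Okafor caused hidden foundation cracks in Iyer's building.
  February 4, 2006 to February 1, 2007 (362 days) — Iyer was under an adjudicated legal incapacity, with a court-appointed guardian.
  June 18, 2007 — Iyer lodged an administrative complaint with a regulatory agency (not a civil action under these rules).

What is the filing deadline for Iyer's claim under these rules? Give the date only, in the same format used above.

The limitation period began to run on June 27, 2004.
The untolled deadline — 2 years after June 27, 2004 — is June 27, 2006.
The plaintiff's legal incapacity from February 4, 2006 to February 1, 2007 tolled the period for 362 days, extending the deadline to June 24, 2007.
The other events in the timeline have no effect on the limitation period under the stated rules.

June 24, 2007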